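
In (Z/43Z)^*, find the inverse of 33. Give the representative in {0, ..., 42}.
Apply the extended Euclidean algorithm to (43, 33), tracking rows (r, s, t) with s·43 + t·33 = r. Each division r_prev = q·r_cur + r_new produces the new row as (previous row) − q·(current row):
  row A: (43, 1, 0)   [1·43 + 0·33 = 43]
  row B: (33, 0, 1)   [0·43 + 1·33 = 33]
  43 = 1·33 + 10   → row C = row A − 1·row B = (10, 1, −1)   [check: 1·43 − 1·33 = 10]
  33 = 3·10 + 3   → row D = row B − 3·row C = (3, −3, 4)   [check: −3·43 + 4·33 = 3]
  10 = 3·3 + 1   → row E = row C − 3·row D = (1, 10, −13)   [check: 10·43 − 13·33 = 1]
  3 = 3·1 + 0   → remainder 0, stop. gcd = 1 (last nonzero row E).
The gcd is 1, so 33 is invertible mod 43. The last nonzero row gives 10·43 − 13·33 = 1, so t = −13. So 33^(−1) ≡ −13 ≡ 30 (mod 43). Verify: 33 · 30 = 990 ≡ 1 (mod 43). ✓

Final answer: 33^(−1) ≡ 30 (mod 43)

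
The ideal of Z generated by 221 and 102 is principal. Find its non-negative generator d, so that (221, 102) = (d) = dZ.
(221, 102) = (17); d = 17

In the PID Z, (a, b) is generated by gcd(a, b). Compute gcd(221, 102) with the extended Euclidean algorithm, tracking rows (r, s, t) with s·221 + t·102 = r:
  row A: (221, 1, 0)   [1·221 + 0·102 = 221]
  row B: (102, 0, 1)   [0·221 + 1·102 = 102]
  221 = 2·102 + 17   → row C = row A − 2·row B = (17, 1, −2)   [check: 1·221 − 2·102 = 17]
  102 = 6·17 + 0   → remainder 0, stop. gcd = 17 (last nonzero row C).
So gcd(221, 102) = 17, with Bézout identity 1·221 − 2·102 = 17. Containment (⊇): the Bézout identity exhibits 17 as an element of (221, 102), giving (17) ⊆ (221, 102). Containment (⊆): since 17 | 221 and 17 | 102 (221 = 17·13, 102 = 17·6), every Z-linear combination of 221 and 102 is divisible by 17, so (221, 102) ⊆ (17). Therefore (221, 102) = (17), d = 17.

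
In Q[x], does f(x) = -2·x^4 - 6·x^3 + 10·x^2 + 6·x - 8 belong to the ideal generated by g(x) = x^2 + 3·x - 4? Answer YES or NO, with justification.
In Q[x] the ideal (g) consists of all multiples of g, so f ∈ (g) iff g | f, i.e. iff the remainder of f on division by g is 0. Divide f by g (g is monic, so eliminate the leading term of the running remainder at each step):
  leading term -2·x^4: subtract (-2·x^2)·g(x) = -2·x^4 - 6·x^3 + 8·x^2, leaving 2·x^2 + 6·x - 8
  leading term 2·x^2: subtract (2)·g(x) = 2·x^2 + 6·x - 8, leaving 0
The remainder is 0, so f(x) = g(x) · h(x) with h(x) = 2 - 2·x^2. Hence g | f, i.e. f ∈ (g).

Final answer: YES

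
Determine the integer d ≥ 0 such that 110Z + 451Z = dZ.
In the PID Z, (a, b) is generated by gcd(a, b). Compute gcd(451, 110) with the extended Euclidean algorithm, tracking rows (r, s, t) with s·451 + t·110 = r:
  row A: (451, 1, 0)   [1·451 + 0·110 = 451]
  row B: (110, 0, 1)   [0·451 + 1·110 = 110]
  451 = 4·110 + 11   → row C = row A − 4·row B = (11, 1, −4)   [check: 1·451 − 4·110 = 11]
  110 = 10·11 + 0   → remainder 0, stop. gcd = 11 (last nonzero row C).
So gcd(110, 451) = 11, with Bézout identity 1·451 − 4·110 = 11. Containment (⊇): the Bézout identity exhibits 11 as an element of (110, 451), giving (11) ⊆ (110, 451). Containment (⊆): since 11 | 110 and 11 | 451 (110 = 11·10, 451 = 11·41), every Z-linear combination of 110 and 451 is divisible by 11, so (110, 451) ⊆ (11). Therefore (110, 451) = (11), d = 11.

Final answer: (110, 451) = (11); d = 11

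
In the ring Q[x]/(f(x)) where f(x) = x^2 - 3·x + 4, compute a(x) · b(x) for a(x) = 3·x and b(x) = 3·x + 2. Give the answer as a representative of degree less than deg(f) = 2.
First multiply in Q[x] without reducing: a · b = 9·x^2 + 6·x. Now divide by f(x) = x^2 - 3·x + 4, eliminating the leading term at each step:
  leading term 9·x^2: subtract (9)·f(x) = 9·x^2 - 27·x + 36, leaving 33·x - 36
The degree is now < 2, so this is the remainder. Hence a · b ≡ 33·x - 36 in Q[x]/(f).

Final answer: a · b ≡ 33·x - 36 (mod f(x))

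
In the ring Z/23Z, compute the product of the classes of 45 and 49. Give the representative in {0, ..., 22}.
20

Reduce the factors first: 45 ≡ 22, 49 ≡ 3 (mod 23), so 45 · 49 ≡ 22 · 3 (mod 23). 22 · 3 = 66. Dividing by 23: 66 = 2·23 + 20. So (45 · 49) mod 23 = 20.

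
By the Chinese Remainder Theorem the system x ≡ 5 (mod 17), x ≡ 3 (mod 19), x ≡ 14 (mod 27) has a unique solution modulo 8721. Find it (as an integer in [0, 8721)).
The moduli 17, 19, 27 are pairwise coprime, so by the CRT there is a unique solution mod 17·19·27 = 8721.
Solve by successive substitution. Start with x ≡ 5 (mod 17).
  Combine with x ≡ 3 (mod 19): write x = 5 + 17·t and require 5 + 17·t ≡ 3 (mod 19), i.e. 17·t ≡ 3 − 5 ≡ 17 (mod 19). Since 17^(−1) ≡ 9 (mod 19), t ≡ 9·17 ≡ 1 (mod 19). So x ≡ 5 + 17·1 = 22 (mod 323).
  Combine with x ≡ 14 (mod 27): write x = 22 + 323·t and require 22 + 323·t ≡ 14 (mod 27), i.e. 323·t ≡ 14 − 22 ≡ 19 (mod 27). Since 323^(−1) ≡ 26 (mod 27) (323 ≡ 26 (mod 27)), t ≡ 26·19 ≡ 8 (mod 27). So x ≡ 22 + 323·8 = 2606 (mod 8721).
Unique solution in [0, 8721): x = 2606.

Final answer: x ≡ 2606 (mod 8721); the representative in [0, 8721) is 2606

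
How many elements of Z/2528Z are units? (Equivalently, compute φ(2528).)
Z/2528Z has φ(2528) = 1248 units

An element a ∈ Z/2528Z is a unit iff gcd(a, 2528) = 1, so the number of units is φ(2528). φ is multiplicative, with φ(p^e) = p^e − p^(e−1). Factorise 2528 = 2^5 · 79. Then
  φ(2528) = (2^5 − 2^4) · (79 − 1) = 16 · 78 = 1248.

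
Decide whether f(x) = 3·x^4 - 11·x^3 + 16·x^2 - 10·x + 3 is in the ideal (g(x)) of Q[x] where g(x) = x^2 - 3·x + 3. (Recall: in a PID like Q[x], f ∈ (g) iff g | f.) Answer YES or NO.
In Q[x] the ideal (g) consists of all multiples of g, so f ∈ (g) iff g | f, i.e. iff the remainder of f on division by g is 0. Divide f by g (g is monic, so eliminate the leading term of the running remainder at each step):
  leading term 3·x^4: subtract (3·x^2)·g(x) = 3·x^4 - 9·x^3 + 9·x^2, leaving -2·x^3 + 7·x^2 - 10·x + 3
  leading term -2·x^3: subtract (-2·x)·g(x) = -2·x^3 + 6·x^2 - 6·x, leaving x^2 - 4·x + 3
  leading term x^2: subtract (1)·g(x) = x^2 - 3·x + 3, leaving -x
The remainder r(x) = -x ≠ 0 (and deg r < deg g), so g ∤ f, i.e. f ∉ (g).

Final answer: NO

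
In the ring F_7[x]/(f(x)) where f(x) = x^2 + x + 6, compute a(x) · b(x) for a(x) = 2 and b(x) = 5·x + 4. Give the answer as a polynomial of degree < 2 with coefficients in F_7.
Multiply as integer polynomials: a · b = 10·x + 8. Reducing coefficients mod 7: a · b ≡ 3·x + 1. This already has degree < 2, so no reduction by f is needed. Hence a · b ≡ 3·x + 1 in F_7[x]/(f).

Final answer: a · b ≡ 3·x + 1 (mod f(x))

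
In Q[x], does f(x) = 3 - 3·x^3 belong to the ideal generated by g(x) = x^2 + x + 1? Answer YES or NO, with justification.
YES

In Q[x] the ideal (g) consists of all multiples of g, so f ∈ (g) iff g | f, i.e. iff the remainder of f on division by g is 0. Divide f by g (g is monic, so eliminate the leading term of the running remainder at each step):
  leading term -3·x^3: subtract (-3·x)·g(x) = -3·x^3 - 3·x^2 - 3·x, leaving 3·x^2 + 3·x + 3
  leading term 3·x^2: subtract (3)·g(x) = 3·x^2 + 3·x + 3, leaving 0
The remainder is 0, so f(x) = g(x) · h(x) with h(x) = 3 - 3·x. Hence g | f, i.e. f ∈ (g).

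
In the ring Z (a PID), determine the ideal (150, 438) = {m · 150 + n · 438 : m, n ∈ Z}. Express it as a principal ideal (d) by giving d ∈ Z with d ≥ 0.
In the PID Z, (a, b) is generated by gcd(a, b). Compute gcd(438, 150) with the extended Euclidean algorithm, tracking rows (r, s, t) with s·438 + t·150 = r:
  row A: (438, 1, 0)   [1·438 + 0·150 = 438]
  row B: (150, 0, 1)   [0·438 + 1·150 = 150]
  438 = 2·150 + 138   → row C = row A − 2·row B = (138, 1, −2)   [check: 1·438 − 2·150 = 138]
  150 = 1·138 + 12   → row D = row B − 1·row C = (12, −1, 3)   [check: −1·438 + 3·150 = 12]
  138 = 11·12 + 6   → row E = row C − 11·row D = (6, 12, −35)   [check: 12·438 − 35·150 = 6]
  12 = 2·6 + 0   → remainder 0, stop. gcd = 6 (last nonzero row E).
So gcd(150, 438) = 6, with Bézout identity 12·438 − 35·150 = 6. Containment (⊇): the Bézout identity exhibits 6 as an element of (150, 438), giving (6) ⊆ (150, 438). Containment (⊆): since 6 | 150 and 6 | 438 (150 = 6·25, 438 = 6·73), every Z-linear combination of 150 and 438 is divisible by 6, so (150, 438) ⊆ (6). Therefore (150, 438) = (6), d = 6.

Final answer: (150, 438) = (6); d = 6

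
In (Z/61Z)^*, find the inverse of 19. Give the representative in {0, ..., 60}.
19^(−1) ≡ 45 (mod 61)

Apply the extended Euclidean algorithm to (61, 19), tracking rows (r, s, t) with s·61 + t·19 = r. Each division r_prev = q·r_cur + r_new produces the new row as (previous row) − q·(current row):
  row A: (61, 1, 0)   [1·61 + 0·19 = 61]
  row B: (19, 0, 1)   [0·61 + 1·19 = 19]
  61 = 3·19 + 4   → row C = row A − 3·row B = (4, 1, −3)   [check: 1·61 − 3·19 = 4]
  19 = 4·4 + 3   → row D = row B − 4·row C = (3, −4, 13)   [check: −4·61 + 13·19 = 3]
  4 = 1·3 + 1   → row E = row C − 1·row D = (1, 5, −16)   [check: 5·61 − 16·19 = 1]
  3 = 3·1 + 0   → remainder 0, stop. gcd = 1 (last nonzero row E).
The gcd is 1, so 19 is invertible mod 61. The last nonzero row gives 5·61 − 16·19 = 1, so t = −16. So 19^(−1) ≡ −16 ≡ 45 (mod 61). Verify: 19 · 45 = 855 ≡ 1 (mod 61). ✓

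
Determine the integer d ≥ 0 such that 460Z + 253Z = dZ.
(460, 253) = (23); d = 23

In the PID Z, (a, b) is generated by gcd(a, b). Compute gcd(460, 253) with the extended Euclidean algorithm, tracking rows (r, s, t) with s·460 + t·253 = r:
  row A: (460, 1, 0)   [1·460 + 0·253 = 460]
  row B: (253, 0, 1)   [0·460 + 1·253 = 253]
  460 = 1·253 + 207   → row C = row A − 1·row B = (207, 1, −1)   [check: 1·460 − 1·253 = 207]
  253 = 1·207 + 46   → row D = row B − 1·row C = (46, −1, 2)   [check: −1·460 + 2·253 = 46]
  207 = 4·46 + 23   → row E = row C − 4·row D = (23, 5, −9)   [check: 5·460 − 9·253 = 23]
  46 = 2·23 + 0   → remainder 0, stop. gcd = 23 (last nonzero row E).
So gcd(460, 253) = 23, with Bézout identity 5·460 − 9·253 = 23. Containment (⊇): the Bézout identity exhibits 23 as an element of (460, 253), giving (23) ⊆ (460, 253). Containment (⊆): since 23 | 460 and 23 | 253 (460 = 23·20, 253 = 23·11), every Z-linear combination of 460 and 253 is divisible by 23, so (460, 253) ⊆ (23). Therefore (460, 253) = (23), d = 23.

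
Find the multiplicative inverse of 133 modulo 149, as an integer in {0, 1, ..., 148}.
133^(−1) ≡ 121 (mod 149)

Apply the extended Euclidean algorithm to (149, 133), tracking rows (r, s, t) with s·149 + t·133 = r. Each division r_prev = q·r_cur + r_new produces the new row as (previous row) − q·(current row):
  row A: (149, 1, 0)   [1·149 + 0·133 = 149]
  row B: (133, 0, 1)   [0·149 + 1·133 = 133]
  149 = 1·133 + 16   → row C = row A − 1·row B = (16, 1, −1)   [check: 1·149 − 1·133 = 16]
  133 = 8·16 + 5   → row D = row B − 8·row C = (5, −8, 9)   [check: −8·149 + 9·133 = 5]
  16 = 3·5 + 1   → row E = row C − 3·row D = (1, 25, −28)   [check: 25·149 − 28·133 = 1]
  5 = 5·1 + 0   → remainder 0, stop. gcd = 1 (last nonzero row E).
The gcd is 1, so 133 is invertible mod 149. The last nonzero row gives 25·149 − 28·133 = 1, so t = −28. So 133^(−1) ≡ −28 ≡ 121 (mod 149). Verify: 133 · 121 = 16093 ≡ 1 (mod 149). ✓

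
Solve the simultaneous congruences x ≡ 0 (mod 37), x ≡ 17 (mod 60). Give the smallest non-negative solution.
x ≡ 1517 (mod 2220); the representative in [0, 2220) is 1517

The moduli 37, 60 are pairwise coprime, so by the CRT there is a unique solution mod 37·60 = 2220.
Solve by successive substitution. Start with x ≡ 0 (mod 37).
  Combine with x ≡ 17 (mod 60): write x = 37·t and require 37·t ≡ 17 (mod 60). Since 37^(−1) ≡ 13 (mod 60), t ≡ 13·17 ≡ 41 (mod 60). So x ≡ 37·41 = 1517 (mod 2220).
Unique solution in [0, 2220): x = 1517.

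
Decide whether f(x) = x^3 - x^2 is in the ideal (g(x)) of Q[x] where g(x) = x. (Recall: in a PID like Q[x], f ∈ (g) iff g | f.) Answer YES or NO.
YES

In Q[x] the ideal (g) consists of all multiples of g, so f ∈ (g) iff g | f, i.e. iff the remainder of f on division by g is 0. Divide f by g (g is monic, so eliminate the leading term of the running remainder at each step):
  leading term x^3: subtract (x^2)·g(x) = x^3, leaving -x^2
  leading term -x^2: subtract (-x)·g(x) = -x^2, leaving 0
The remainder is 0, so f(x) = g(x) · h(x) with h(x) = x^2 - x. Hence g | f, i.e. f ∈ (g).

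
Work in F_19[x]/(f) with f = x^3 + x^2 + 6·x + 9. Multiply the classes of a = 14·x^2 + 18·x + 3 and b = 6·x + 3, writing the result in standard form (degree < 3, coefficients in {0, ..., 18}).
Multiply as integer polynomials: a · b = 84·x^3 + 150·x^2 + 72·x + 9. Reducing coefficients mod 19: a · b ≡ 8·x^3 + 17·x^2 + 15·x + 9. Now divide by f(x) = x^3 + x^2 + 6·x + 9 in F_19[x], eliminating the leading term at each step:
  leading term 8·x^3: subtract (8)·f(x) = 8·x^3 + 8·x^2 + 10·x + 15, leaving 9·x^2 + 5·x + 13 (coefficients mod 19)
The degree is now < 3, so this is the remainder. Hence a · b ≡ 9·x^2 + 5·x + 13 in F_19[x]/(f).

Final answer: a · b ≡ 9·x^2 + 5·x + 13 (mod f(x))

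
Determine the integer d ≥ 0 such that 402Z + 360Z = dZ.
In the PID Z, (a, b) is generated by gcd(a, b). Compute gcd(402, 360) with the extended Euclidean algorithm, tracking rows (r, s, t) with s·402 + t·360 = r:
  row A: (402, 1, 0)   [1·402 + 0·360 = 402]
  row B: (360, 0, 1)   [0·402 + 1·360 = 360]
  402 = 1·360 + 42   → row C = row A − 1·row B = (42, 1, −1)   [check: 1·402 − 1·360 = 42]
  360 = 8·42 + 24   → row D = row B − 8·row C = (24, −8, 9)   [check: −8·402 + 9·360 = 24]
  42 = 1·24 + 18   → row E = row C − 1·row D = (18, 9, −10)   [check: 9·402 − 10·360 = 18]
  24 = 1·18 + 6   → row F = row D − 1·row E = (6, −17, 19)   [check: −17·402 + 19·360 = 6]
  18 = 3·6 + 0   → remainder 0, stop. gcd = 6 (last nonzero row F).
So gcd(402, 360) = 6, with Bézout identity −17·402 + 19·360 = 6. Containment (⊇): the Bézout identity exhibits 6 as an element of (402, 360), giving (6) ⊆ (402, 360). Containment (⊆): since 6 | 402 and 6 | 360 (402 = 6·67, 360 = 6·60), every Z-linear combination of 402 and 360 is divisible by 6, so (402, 360) ⊆ (6). Therefore (402, 360) = (6), d = 6.

Final answer: (402, 360) = (6); d = 6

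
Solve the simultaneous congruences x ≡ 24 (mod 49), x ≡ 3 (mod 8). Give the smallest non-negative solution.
x ≡ 171 (mod 392); the representative in [0, 392) is 171

The moduli 49, 8 are pairwise coprime, so by the CRT there is a unique solution mod 49·8 = 392.
Solve by successive substitution. Start with x ≡ 24 (mod 49).
  Combine with x ≡ 3 (mod 8): write x = 24 + 49·t and require 24 + 49·t ≡ 3 (mod 8), i.e. 49·t ≡ 3 − 24 ≡ 3 (mod 8). Since 49^(−1) ≡ 1 (mod 8) (49 ≡ 1 (mod 8)), t ≡ 1·3 ≡ 3 (mod 8). So x ≡ 24 + 49·3 = 171 (mod 392).
Unique solution in [0, 392): x = 171.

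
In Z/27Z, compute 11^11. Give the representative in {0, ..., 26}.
Use repeated squaring. Binary(11) = 1011. Walk through the bits of the exponent 11 left-to-right: at each bit after the leading one, square the running value, then multiply by 11 if the bit is 1 (always reducing mod 27):
  bit 1 = 1 (leading): start with 11.
  bit 2 = 0: square 11^2 = 121 ≡ 13 (mod 27).
  bit 3 = 1: square 13^2 = 169 ≡ 7; bit is 1, so multiply 7·11 = 77 ≡ 23 (mod 27).
  bit 4 = 1: square 23^2 = 529 ≡ 16; bit is 1, so multiply 16·11 = 176 ≡ 14 (mod 27).
Final value: 11^11 ≡ 14 (mod 27).

Final answer: 14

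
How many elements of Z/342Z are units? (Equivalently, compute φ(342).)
Z/342Z has φ(342) = 108 units

An element a ∈ Z/342Z is a unit iff gcd(a, 342) = 1, so the number of units is φ(342). φ is multiplicative, with φ(p^e) = p^e − p^(e−1). Factorise 342 = 2 · 3^2 · 19. Then
  φ(342) = (2 − 1) · (3^2 − 3^1) · (19 − 1) = 1 · 6 · 18 = 108.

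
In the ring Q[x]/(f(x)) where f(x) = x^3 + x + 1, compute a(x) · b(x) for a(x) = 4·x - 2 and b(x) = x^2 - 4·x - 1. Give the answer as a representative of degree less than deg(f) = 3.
a · b ≡ -18·x^2 - 2 (mod f(x))

First multiply in Q[x] without reducing: a · b = 4·x^3 - 18·x^2 + 4·x + 2. Now divide by f(x) = x^3 + x + 1, eliminating the leading term at each step:
  leading term 4·x^3: subtract (4)·f(x) = 4·x^3 + 4·x + 4, leaving -18·x^2 - 2
The degree is now < 3, so this is the remainder. Hence a · b ≡ -18·x^2 - 2 in Q[x]/(f).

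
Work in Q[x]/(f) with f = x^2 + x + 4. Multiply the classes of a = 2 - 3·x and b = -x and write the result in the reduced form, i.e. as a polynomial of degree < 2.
a · b ≡ -5·x - 12 (mod f(x))

First multiply in Q[x] without reducing: a · b = 3·x^2 - 2·x. Now divide by f(x) = x^2 + x + 4, eliminating the leading term at each step:
  leading term 3·x^2: subtract (3)·f(x) = 3·x^2 + 3·x + 12, leaving -5·x - 12
The degree is now < 2, so this is the remainder. Hence a · b ≡ -5·x - 12 in Q[x]/(f).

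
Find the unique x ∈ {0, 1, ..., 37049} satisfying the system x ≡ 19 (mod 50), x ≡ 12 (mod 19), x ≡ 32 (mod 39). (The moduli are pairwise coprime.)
The moduli 50, 19, 39 are pairwise coprime, so by the CRT there is a unique solution mod 50·19·39 = 37050.
Solve by successive substitution. Start with x ≡ 19 (mod 50).
  Combine with x ≡ 12 (mod 19): write x = 19 + 50·t and require 19 + 50·t ≡ 12 (mod 19), i.e. 50·t ≡ 12 − 19 ≡ 12 (mod 19). Since 50^(−1) ≡ 8 (mod 19) (50 ≡ 12 (mod 19)), t ≡ 8·12 ≡ 1 (mod 19). So x ≡ 19 + 50·1 = 69 (mod 950).
  Combine with x ≡ 32 (mod 39): write x = 69 + 950·t and require 69 + 950·t ≡ 32 (mod 39), i.e. 950·t ≡ 32 − 69 ≡ 2 (mod 39). Since 950^(−1) ≡ 14 (mod 39) (950 ≡ 14 (mod 39)), t ≡ 14·2 ≡ 28 (mod 39). So x ≡ 69 + 950·28 = 26669 (mod 37050).
Unique solution in [0, 37050): x = 26669.

Final answer: x ≡ 26669 (mod 37050); the representative in [0, 37050) is 26669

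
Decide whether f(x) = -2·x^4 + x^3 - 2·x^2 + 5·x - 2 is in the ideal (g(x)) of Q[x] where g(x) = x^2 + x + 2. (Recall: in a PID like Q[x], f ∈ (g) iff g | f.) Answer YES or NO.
YES

In Q[x] the ideal (g) consists of all multiples of g, so f ∈ (g) iff g | f, i.e. iff the remainder of f on division by g is 0. Divide f by g (g is monic, so eliminate the leading term of the running remainder at each step):
  leading term -2·x^4: subtract (-2·x^2)·g(x) = -2·x^4 - 2·x^3 - 4·x^2, leaving 3·x^3 + 2·x^2 + 5·x - 2
  leading term 3·x^3: subtract (3·x)·g(x) = 3·x^3 + 3·x^2 + 6·x, leaving -x^2 - x - 2
  leading term -x^2: subtract (-1)·g(x) = -x^2 - x - 2, leaving 0
The remainder is 0, so f(x) = g(x) · h(x) with h(x) = -2·x^2 + 3·x - 1. Hence g | f, i.e. f ∈ (g).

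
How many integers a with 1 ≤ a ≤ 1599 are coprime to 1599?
The number of a ∈ {1, ..., 1599} with gcd(a, 1599) = 1 is by definition Euler's totient φ(1599). φ is multiplicative, with φ(p^e) = p^e − p^(e−1). Factorise 1599 = 3 · 13 · 41. Then
  φ(1599) = (3 − 1) · (13 − 1) · (41 − 1) = 2 · 12 · 40 = 960.
So there are 960 such integers.

Final answer: 960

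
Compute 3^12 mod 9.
Use repeated squaring. Binary(12) = 1100. Walk through the bits of the exponent 12 left-to-right: at each bit after the leading one, square the running value, then multiply by 3 if the bit is 1 (always reducing mod 9):
  bit 1 = 1 (leading): start with 3.
  bit 2 = 1: square 3^2 = 9 ≡ 0; bit is 1, so multiply 0·3 = 0 (mod 9).
  bit 3 = 0: square 0^2 = 0 (mod 9).
  bit 4 = 0: square 0^2 = 0 (mod 9).
Final value: 3^12 ≡ 0 (mod 9).

Final answer: 0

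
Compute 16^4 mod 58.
Use repeated squaring. Binary(4) = 100. Walk through the bits of the exponent 4 left-to-right: at each bit after the leading one, square the running value, then multiply by 16 if the bit is 1 (always reducing mod 58):
  bit 1 = 1 (leading): start with 16.
  bit 2 = 0: square 16^2 = 256 ≡ 24 (mod 58).
  bit 3 = 0: square 24^2 = 576 ≡ 54 (mod 58).
Final value: 16^4 ≡ 54 (mod 58).

Final answer: 54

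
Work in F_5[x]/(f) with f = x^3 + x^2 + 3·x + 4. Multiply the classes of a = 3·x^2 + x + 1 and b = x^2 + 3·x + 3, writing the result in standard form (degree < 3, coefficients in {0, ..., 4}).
Multiply as integer polynomials: a · b = 3·x^4 + 10·x^3 + 13·x^2 + 6·x + 3. Reducing coefficients mod 5: a · b ≡ 3·x^4 + 3·x^2 + x + 3. Now divide by f(x) = x^3 + x^2 + 3·x + 4 in F_5[x], eliminating the leading term at each step:
  leading term 3·x^4: subtract (3·x)·f(x) = 3·x^4 + 3·x^3 + 4·x^2 + 2·x, leaving 2·x^3 + 4·x^2 + 4·x + 3 (coefficients mod 5)
  leading term 2·x^3: subtract (2)·f(x) = 2·x^3 + 2·x^2 + x + 3, leaving 2·x^2 + 3·x (coefficients mod 5)
The degree is now < 3, so this is the remainder. Hence a · b ≡ 2·x^2 + 3·x in F_5[x]/(f).

Final answer: a · b ≡ 2·x^2 + 3·x (mod f(x))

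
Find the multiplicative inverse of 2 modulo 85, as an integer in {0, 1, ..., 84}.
2^(−1) ≡ 43 (mod 85)

Apply the extended Euclidean algorithm to (85, 2), tracking rows (r, s, t) with s·85 + t·2 = r. Each division r_prev = q·r_cur + r_new produces the new row as (previous row) − q·(current row):
  row A: (85, 1, 0)   [1·85 + 0·2 = 85]
  row B: (2, 0, 1)   [0·85 + 1·2 = 2]
  85 = 42·2 + 1   → row C = row A − 42·row B = (1, 1, −42)   [check: 1·85 − 42·2 = 1]
  2 = 2·1 + 0   → remainder 0, stop. gcd = 1 (last nonzero row C).
The gcd is 1, so 2 is invertible mod 85. The last nonzero row gives 1·85 − 42·2 = 1, so t = −42. So 2^(−1) ≡ −42 ≡ 43 (mod 85). Verify: 2 · 43 = 86 ≡ 1 (mod 85). ✓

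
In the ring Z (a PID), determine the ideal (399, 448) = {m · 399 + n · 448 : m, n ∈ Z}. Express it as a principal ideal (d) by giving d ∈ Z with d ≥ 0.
(399, 448) = (7); d = 7

In the PID Z, (a, b) is generated by gcd(a, b). Compute gcd(448, 399) with the extended Euclidean algorithm, tracking rows (r, s, t) with s·448 + t·399 = r:
  row A: (448, 1, 0)   [1·448 + 0·399 = 448]
  row B: (399, 0, 1)   [0·448 + 1·399 = 399]
  448 = 1·399 + 49   → row C = row A − 1·row B = (49, 1, −1)   [check: 1·448 − 1·399 = 49]
  399 = 8·49 + 7   → row D = row B − 8·row C = (7, −8, 9)   [check: −8·448 + 9·399 = 7]
  49 = 7·7 + 0   → remainder 0, stop. gcd = 7 (last nonzero row D).
So gcd(399, 448) = 7, with Bézout identity −8·448 + 9·399 = 7. Containment (⊇): the Bézout identity exhibits 7 as an element of (399, 448), giving (7) ⊆ (399, 448). Containment (⊆): since 7 | 399 and 7 | 448 (399 = 7·57, 448 = 7·64), every Z-linear combination of 399 and 448 is divisible by 7, so (399, 448) ⊆ (7). Therefore (399, 448) = (7), d = 7.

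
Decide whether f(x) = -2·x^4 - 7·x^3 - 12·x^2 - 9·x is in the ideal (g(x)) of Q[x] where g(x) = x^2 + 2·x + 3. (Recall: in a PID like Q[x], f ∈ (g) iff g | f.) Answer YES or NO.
YES

In Q[x] the ideal (g) consists of all multiples of g, so f ∈ (g) iff g | f, i.e. iff the remainder of f on division by g is 0. Divide f by g (g is monic, so eliminate the leading term of the running remainder at each step):
  leading term -2·x^4: subtract (-2·x^2)·g(x) = -2·x^4 - 4·x^3 - 6·x^2, leaving -3·x^3 - 6·x^2 - 9·x
  leading term -3·x^3: subtract (-3·x)·g(x) = -3·x^3 - 6·x^2 - 9·x, leaving 0
The remainder is 0, so f(x) = g(x) · h(x) with h(x) = -2·x^2 - 3·x. Hence g | f, i.e. f ∈ (g).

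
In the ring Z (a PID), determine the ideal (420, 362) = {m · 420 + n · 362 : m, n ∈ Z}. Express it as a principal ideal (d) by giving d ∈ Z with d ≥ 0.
(420, 362) = (2); d = 2

In the PID Z, (a, b) is generated by gcd(a, b). Compute gcd(420, 362) with the extended Euclidean algorithm, tracking rows (r, s, t) with s·420 + t·362 = r:
  row A: (420, 1, 0)   [1·420 + 0·362 = 420]
  row B: (362, 0, 1)   [0·420 + 1·362 = 362]
  420 = 1·362 + 58   → row C = row A − 1·row B = (58, 1, −1)   [check: 1·420 − 1·362 = 58]
  362 = 6·58 + 14   → row D = row B − 6·row C = (14, −6, 7)   [check: −6·420 + 7·362 = 14]
  58 = 4·14 + 2   → row E = row C − 4·row D = (2, 25, −29)   [check: 25·420 − 29·362 = 2]
  14 = 7·2 + 0   → remainder 0, stop. gcd = 2 (last nonzero row E).
So gcd(420, 362) = 2, with Bézout identity 25·420 − 29·362 = 2. Containment (⊇): the Bézout identity exhibits 2 as an element of (420, 362), giving (2) ⊆ (420, 362). Containment (⊆): since 2 | 420 and 2 | 362 (420 = 2·210, 362 = 2·181), every Z-linear combination of 420 and 362 is divisible by 2, so (420, 362) ⊆ (2). Therefore (420, 362) = (2), d = 2.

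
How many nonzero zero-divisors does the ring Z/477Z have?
Z/477Z has 164 nonzero zero-divisors

In Z/477Z each nonzero element is either a unit (gcd with 477 is 1) or a zero-divisor (gcd > 1). The number of units is φ(477): factorise 477 = 3^2 · 53, so φ(477) = (3^2 − 3^1) · (53 − 1) = 6 · 52 = 312. The nonzero elements number 477 − 1 = 476. Hence the nonzero zero-divisors number 476 − 312 = 164.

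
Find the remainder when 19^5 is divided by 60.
19

Use repeated squaring. Binary(5) = 101. Walk through the bits of the exponent 5 left-to-right: at each bit after the leading one, square the running value, then multiply by 19 if the bit is 1 (always reducing mod 60):
  bit 1 = 1 (leading): start with 19.
  bit 2 = 0: square 19^2 = 361 ≡ 1 (mod 60).
  bit 3 = 1: square 1^2 = 1; bit is 1, so multiply 1·19 = 19 (mod 60).
Final value: 19^5 ≡ 19 (mod 60).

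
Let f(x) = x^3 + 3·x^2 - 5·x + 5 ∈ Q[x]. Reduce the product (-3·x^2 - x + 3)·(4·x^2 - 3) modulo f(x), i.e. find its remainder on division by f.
a · b ≡ -135·x^2 + 223·x - 169 (mod f(x))

First multiply in Q[x] without reducing: a · b = -12·x^4 - 4·x^3 + 21·x^2 + 3·x - 9. Now divide by f(x) = x^3 + 3·x^2 - 5·x + 5, eliminating the leading term at each step:
  leading term -12·x^4: subtract (-12·x)·f(x) = -12·x^4 - 36·x^3 + 60·x^2 - 60·x, leaving 32·x^3 - 39·x^2 + 63·x - 9
  leading term 32·x^3: subtract (32)·f(x) = 32·x^3 + 96·x^2 - 160·x + 160, leaving -135·x^2 + 223·x - 169
The degree is now < 3, so this is the remainder. Hence a · b ≡ -135·x^2 + 223·x - 169 in Q[x]/(f).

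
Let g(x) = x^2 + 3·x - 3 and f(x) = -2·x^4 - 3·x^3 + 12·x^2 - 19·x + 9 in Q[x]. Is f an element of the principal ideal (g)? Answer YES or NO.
In Q[x] the ideal (g) consists of all multiples of g, so f ∈ (g) iff g | f, i.e. iff the remainder of f on division by g is 0. Divide f by g (g is monic, so eliminate the leading term of the running remainder at each step):
  leading term -2·x^4: subtract (-2·x^2)·g(x) = -2·x^4 - 6·x^3 + 6·x^2, leaving 3·x^3 + 6·x^2 - 19·x + 9
  leading term 3·x^3: subtract (3·x)·g(x) = 3·x^3 + 9·x^2 - 9·x, leaving -3·x^2 - 10·x + 9
  leading term -3·x^2: subtract (-3)·g(x) = -3·x^2 - 9·x + 9, leaving -x
The remainder r(x) = -x ≠ 0 (and deg r < deg g), so g ∤ f, i.e. f ∉ (g).

Final answer: NO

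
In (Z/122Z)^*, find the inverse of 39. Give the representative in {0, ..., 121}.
Apply the extended Euclidean algorithm to (122, 39), tracking rows (r, s, t) with s·122 + t·39 = r. Each division r_prev = q·r_cur + r_new produces the new row as (previous row) − q·(current row):
  row A: (122, 1, 0)   [1·122 + 0·39 = 122]
  row B: (39, 0, 1)   [0·122 + 1·39 = 39]
  122 = 3·39 + 5   → row C = row A − 3·row B = (5, 1, −3)   [check: 1·122 − 3·39 = 5]
  39 = 7·5 + 4   → row D = row B − 7·row C = (4, −7, 22)   [check: −7·122 + 22·39 = 4]
  5 = 1·4 + 1   → row E = row C − 1·row D = (1, 8, −25)   [check: 8·122 − 25·39 = 1]
  4 = 4·1 + 0   → remainder 0, stop. gcd = 1 (last nonzero row E).
The gcd is 1, so 39 is invertible mod 122. The last nonzero row gives 8·122 − 25·39 = 1, so t = −25. So 39^(−1) ≡ −25 ≡ 97 (mod 122). Verify: 39 · 97 = 3783 ≡ 1 (mod 122). ✓

Final answer: 39^(−1) ≡ 97 (mod 122)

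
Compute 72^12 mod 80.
Use repeated squaring. Binary(12) = 1100. Walk through the bits of the exponent 12 left-to-right: at each bit after the leading one, square the running value, then multiply by 72 if the bit is 1 (always reducing mod 80):
  bit 1 = 1 (leading): start with 72.
  bit 2 = 1: square 72^2 = 5184 ≡ 64; bit is 1, so multiply 64·72 = 4608 ≡ 48 (mod 80).
  bit 3 = 0: square 48^2 = 2304 ≡ 64 (mod 80).
  bit 4 = 0: square 64^2 = 4096 ≡ 16 (mod 80).
Final value: 72^12 ≡ 16 (mod 80).

Final answer: 16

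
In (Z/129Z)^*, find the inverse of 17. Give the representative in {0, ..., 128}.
17^(−1) ≡ 38 (mod 129)

Apply the extended Euclidean algorithm to (129, 17), tracking rows (r, s, t) with s·129 + t·17 = r. Each division r_prev = q·r_cur + r_new produces the new row as (previous row) − q·(current row):
  row A: (129, 1, 0)   [1·129 + 0·17 = 129]
  row B: (17, 0, 1)   [0·129 + 1·17 = 17]
  129 = 7·17 + 10   → row C = row A − 7·row B = (10, 1, −7)   [check: 1·129 − 7·17 = 10]
  17 = 1·10 + 7   → row D = row B − 1·row C = (7, −1, 8)   [check: −1·129 + 8·17 = 7]
  10 = 1·7 + 3   → row E = row C − 1·row D = (3, 2, −15)   [check: 2·129 − 15·17 = 3]
  7 = 2·3 + 1   → row F = row D − 2·row E = (1, −5, 38)   [check: −5·129 + 38·17 = 1]
  3 = 3·1 + 0   → remainder 0, stop. gcd = 1 (last nonzero row F).
The gcd is 1, so 17 is invertible mod 129. The last nonzero row gives −5·129 + 38·17 = 1, so t = 38. So 17^(−1) ≡ 38 (mod 129). Verify: 17 · 38 = 646 ≡ 1 (mod 129). ✓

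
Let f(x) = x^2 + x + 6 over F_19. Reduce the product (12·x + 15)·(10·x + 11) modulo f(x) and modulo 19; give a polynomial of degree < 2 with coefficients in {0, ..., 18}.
Multiply as integer polynomials: a · b = 120·x^2 + 282·x + 165. Reducing coefficients mod 19: a · b ≡ 6·x^2 + 16·x + 13. Now divide by f(x) = x^2 + x + 6 in F_19[x], eliminating the leading term at each step:
  leading term 6·x^2: subtract (6)·f(x) = 6·x^2 + 6·x + 17, leaving 10·x + 15 (coefficients mod 19)
The degree is now < 2, so this is the remainder. Hence a · b ≡ 10·x + 15 in F_19[x]/(f).

Final answer: a · b ≡ 10·x + 15 (mod f(x))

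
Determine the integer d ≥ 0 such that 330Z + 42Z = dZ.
In the PID Z, (a, b) is generated by gcd(a, b). Compute gcd(330, 42) with the extended Euclidean algorithm, tracking rows (r, s, t) with s·330 + t·42 = r:
  row A: (330, 1, 0)   [1·330 + 0·42 = 330]
  row B: (42, 0, 1)   [0·330 + 1·42 = 42]
  330 = 7·42 + 36   → row C = row A − 7·row B = (36, 1, −7)   [check: 1·330 − 7·42 = 36]
  42 = 1·36 + 6   → row D = row B − 1·row C = (6, −1, 8)   [check: −1·330 + 8·42 = 6]
  36 = 6·6 + 0   → remainder 0, stop. gcd = 6 (last nonzero row D).
So gcd(330, 42) = 6, with Bézout identity −1·330 + 8·42 = 6. Containment (⊇): the Bézout identity exhibits 6 as an element of (330, 42), giving (6) ⊆ (330, 42). Containment (⊆): since 6 | 330 and 6 | 42 (330 = 6·55, 42 = 6·7), every Z-linear combination of 330 and 42 is divisible by 6, so (330, 42) ⊆ (6). Therefore (330, 42) = (6), d = 6.

Final answer: (330, 42) = (6); d = 6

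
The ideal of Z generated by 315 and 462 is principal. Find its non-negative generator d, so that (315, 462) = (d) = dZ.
(315, 462) = (21); d = 21

In the PID Z, (a, b) is generated by gcd(a, b). Compute gcd(462, 315) with the extended Euclidean algorithm, tracking rows (r, s, t) with s·462 + t·315 = r:
  row A: (462, 1, 0)   [1·462 + 0·315 = 462]
  row B: (315, 0, 1)   [0·462 + 1·315 = 315]
  462 = 1·315 + 147   → row C = row A − 1·row B = (147, 1, −1)   [check: 1·462 − 1·315 = 147]
  315 = 2·147 + 21   → row D = row B − 2·row C = (21, −2, 3)   [check: −2·462 + 3·315 = 21]
  147 = 7·21 + 0   → remainder 0, stop. gcd = 21 (last nonzero row D).
So gcd(315, 462) = 21, with Bézout identity −2·462 + 3·315 = 21. Containment (⊇): the Bézout identity exhibits 21 as an element of (315, 462), giving (21) ⊆ (315, 462). Containment (⊆): since 21 | 315 and 21 | 462 (315 = 21·15, 462 = 21·22), every Z-linear combination of 315 and 462 is divisible by 21, so (315, 462) ⊆ (21). Therefore (315, 462) = (21), d = 21.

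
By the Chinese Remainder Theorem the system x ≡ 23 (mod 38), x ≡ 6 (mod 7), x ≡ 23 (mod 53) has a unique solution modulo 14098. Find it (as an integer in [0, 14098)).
x ≡ 10093 (mod 14098); the representative in [0, 14098) is 10093

The moduli 38, 7, 53 are pairwise coprime, so by the CRT there is a unique solution mod 38·7·53 = 14098.
Solve by successive substitution. Start with x ≡ 23 (mod 38).
  Combine with x ≡ 6 (mod 7): write x = 23 + 38·t and require 23 + 38·t ≡ 6 (mod 7), i.e. 38·t ≡ 6 − 23 ≡ 4 (mod 7). Since 38^(−1) ≡ 5 (mod 7) (38 ≡ 3 (mod 7)), t ≡ 5·4 ≡ 6 (mod 7). So x ≡ 23 + 38·6 = 251 (mod 266).
  Combine with x ≡ 23 (mod 53): write x = 251 + 266·t and require 251 + 266·t ≡ 23 (mod 53), i.e. 266·t ≡ 23 − 251 ≡ 37 (mod 53). Since 266^(−1) ≡ 1 (mod 53) (266 ≡ 1 (mod 53)), t ≡ 1·37 ≡ 37 (mod 53). So x ≡ 251 + 266·37 = 10093 (mod 14098).
Unique solution in [0, 14098): x = 10093.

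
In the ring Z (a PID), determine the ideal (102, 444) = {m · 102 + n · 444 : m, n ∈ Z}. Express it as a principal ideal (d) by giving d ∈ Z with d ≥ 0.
(102, 444) = (6); d = 6

In the PID Z, (a, b) is generated by gcd(a, b). Compute gcd(444, 102) with the extended Euclidean algorithm, tracking rows (r, s, t) with s·444 + t·102 = r:
  row A: (444, 1, 0)   [1·444 + 0·102 = 444]
  row B: (102, 0, 1)   [0·444 + 1·102 = 102]
  444 = 4·102 + 36   → row C = row A − 4·row B = (36, 1, −4)   [check: 1·444 − 4·102 = 36]
  102 = 2·36 + 30   → row D = row B − 2·row C = (30, −2, 9)   [check: −2·444 + 9·102 = 30]
  36 = 1·30 + 6   → row E = row C − 1·row D = (6, 3, −13)   [check: 3·444 − 13·102 = 6]
  30 = 5·6 + 0   → remainder 0, stop. gcd = 6 (last nonzero row E).
So gcd(102, 444) = 6, with Bézout identity 3·444 − 13·102 = 6. Containment (⊇): the Bézout identity exhibits 6 as an element of (102, 444), giving (6) ⊆ (102, 444). Containment (⊆): since 6 | 102 and 6 | 444 (102 = 6·17, 444 = 6·74), every Z-linear combination of 102 and 444 is divisible by 6, so (102, 444) ⊆ (6). Therefore (102, 444) = (6), d = 6.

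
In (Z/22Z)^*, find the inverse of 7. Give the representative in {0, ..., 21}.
Apply the extended Euclidean algorithm to (22, 7), tracking rows (r, s, t) with s·22 + t·7 = r. Each division r_prev = q·r_cur + r_new produces the new row as (previous row) − q·(current row):
  row A: (22, 1, 0)   [1·22 + 0·7 = 22]
  row B: (7, 0, 1)   [0·22 + 1·7 = 7]
  22 = 3·7 + 1   → row C = row A − 3·row B = (1, 1, −3)   [check: 1·22 − 3·7 = 1]
  7 = 7·1 + 0   → remainder 0, stop. gcd = 1 (last nonzero row C).
The gcd is 1, so 7 is invertible mod 22. The last nonzero row gives 1·22 − 3·7 = 1, so t = −3. So 7^(−1) ≡ −3 ≡ 19 (mod 22). Verify: 7 · 19 = 133 ≡ 1 (mod 22). ✓

Final answer: 7^(−1) ≡ 19 (mod 22)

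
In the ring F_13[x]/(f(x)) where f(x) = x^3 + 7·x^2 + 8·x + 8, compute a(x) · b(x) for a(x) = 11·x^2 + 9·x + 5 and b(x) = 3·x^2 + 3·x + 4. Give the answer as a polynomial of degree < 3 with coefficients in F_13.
Multiply as integer polynomials: a · b = 33·x^4 + 60·x^3 + 86·x^2 + 51·x + 20. Reducing coefficients mod 13: a · b ≡ 7·x^4 + 8·x^3 + 8·x^2 + 12·x + 7. Now divide by f(x) = x^3 + 7·x^2 + 8·x + 8 in F_13[x], eliminating the leading term at each step:
  leading term 7·x^4: subtract (7·x)·f(x) = 7·x^4 + 10·x^3 + 4·x^2 + 4·x, leaving 11·x^3 + 4·x^2 + 8·x + 7 (coefficients mod 13)
  leading term 11·x^3: subtract (11)·f(x) = 11·x^3 + 12·x^2 + 10·x + 10, leaving 5·x^2 + 11·x + 10 (coefficients mod 13)
The degree is now < 3, so this is the remainder. Hence a · b ≡ 5·x^2 + 11·x + 10 in F_13[x]/(f).

Final answer: a · b ≡ 5·x^2 + 11·x + 10 (mod f(x))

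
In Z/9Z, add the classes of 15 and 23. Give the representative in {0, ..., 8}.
2

Reduce the summands first: 15 ≡ 6, 23 ≡ 5 (mod 9), so 15 + 23 ≡ 6 + 5 (mod 9). 6 + 5 = 11; 11 = 1·9 + 2, so (15 + 23) mod 9 = 2.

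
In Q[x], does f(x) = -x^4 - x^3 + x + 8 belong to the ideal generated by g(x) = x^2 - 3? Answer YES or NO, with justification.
NO

In Q[x] the ideal (g) consists of all multiples of g, so f ∈ (g) iff g | f, i.e. iff the remainder of f on division by g is 0. Divide f by g (g is monic, so eliminate the leading term of the running remainder at each step):
  leading term -x^4: subtract (-x^2)·g(x) = -x^4 + 3·x^2, leaving -x^3 - 3·x^2 + x + 8
  leading term -x^3: subtract (-x)·g(x) = -x^3 + 3·x, leaving -3·x^2 - 2·x + 8
  leading term -3·x^2: subtract (-3)·g(x) = 9 - 3·x^2, leaving -2·x - 1
The remainder r(x) = -2·x - 1 ≠ 0 (and deg r < deg g), so g ∤ f, i.e. f ∉ (g).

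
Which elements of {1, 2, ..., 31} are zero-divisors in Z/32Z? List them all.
An element a ∈ Z/32Z (with a ≠ 0) is a zero-divisor iff gcd(a, 32) > 1 (because a is a unit precisely when gcd(a, n) = 1, and in Z/nZ every nonzero, non-unit element is a zero-divisor). Scan a = 1, ..., 31 and keep those with gcd(a, 32) > 1:
  gcd(2, 32) = 2, gcd(4, 32) = 4, gcd(6, 32) = 2, gcd(8, 32) = 8, gcd(10, 32) = 2, gcd(12, 32) = 4, gcd(14, 32) = 2, gcd(16, 32) = 16, gcd(18, 32) = 2, gcd(20, 32) = 4, gcd(22, 32) = 2, gcd(24, 32) = 8, gcd(26, 32) = 2, gcd(28, 32) = 4, gcd(30, 32) = 2.
All other a ∈ {1, ..., 31} have gcd(a, 32) = 1 and are units. So the nonzero zero-divisors are exactly the 15 values of a appearing in this scan.

Final answer: nonzero zero-divisors of Z/32Z = {2, 4, 6, 8, 10, 12, 14, 16, 18, 20, 22, 24, 26, 28, 30}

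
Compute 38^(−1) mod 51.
Apply the extended Euclidean algorithm to (51, 38), tracking rows (r, s, t) with s·51 + t·38 = r. Each division r_prev = q·r_cur + r_new produces the new row as (previous row) − q·(current row):
  row A: (51, 1, 0)   [1·51 + 0·38 = 51]
  row B: (38, 0, 1)   [0·51 + 1·38 = 38]
  51 = 1·38 + 13   → row C = row A − 1·row B = (13, 1, −1)   [check: 1·51 − 1·38 = 13]
  38 = 2·13 + 12   → row D = row B − 2·row C = (12, −2, 3)   [check: −2·51 + 3·38 = 12]
  13 = 1·12 + 1   → row E = row C − 1·row D = (1, 3, −4)   [check: 3·51 − 4·38 = 1]
  12 = 12·1 + 0   → remainder 0, stop. gcd = 1 (last nonzero row E).
The gcd is 1, so 38 is invertible mod 51. The last nonzero row gives 3·51 − 4·38 = 1, so t = −4. So 38^(−1) ≡ −4 ≡ 47 (mod 51). Verify: 38 · 47 = 1786 ≡ 1 (mod 51). ✓

Final answer: 38^(−1) ≡ 47 (mod 51)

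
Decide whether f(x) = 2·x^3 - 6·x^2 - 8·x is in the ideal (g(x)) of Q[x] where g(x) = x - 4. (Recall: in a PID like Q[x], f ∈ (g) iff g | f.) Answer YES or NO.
In Q[x] the ideal (g) consists of all multiples of g, so f ∈ (g) iff g | f, i.e. iff the remainder of f on division by g is 0. Divide f by g (g is monic, so eliminate the leading term of the running remainder at each step):
  leading term 2·x^3: subtract (2·x^2)·g(x) = 2·x^3 - 8·x^2, leaving 2·x^2 - 8·x
  leading term 2·x^2: subtract (2·x)·g(x) = 2·x^2 - 8·x, leaving 0
The remainder is 0, so f(x) = g(x) · h(x) with h(x) = 2·x^2 + 2·x. Hence g | f, i.e. f ∈ (g).

Final answer: YES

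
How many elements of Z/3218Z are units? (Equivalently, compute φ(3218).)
An element a ∈ Z/3218Z is a unit iff gcd(a, 3218) = 1, so the number of units is φ(3218). φ is multiplicative, with φ(p^e) = p^e − p^(e−1). Factorise 3218 = 2 · 1609. Then
  φ(3218) = (2 − 1) · (1609 − 1) = 1 · 1608 = 1608.

Final answer: Z/3218Z has φ(3218) = 1608 units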